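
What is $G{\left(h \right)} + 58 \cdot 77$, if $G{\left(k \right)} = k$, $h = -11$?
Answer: $4455$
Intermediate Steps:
$G{\left(h \right)} + 58 \cdot 77 = -11 + 58 \cdot 77 = -11 + 4466 = 4455$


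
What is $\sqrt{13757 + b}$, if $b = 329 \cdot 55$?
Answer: $2 \sqrt{7963} \approx 178.47$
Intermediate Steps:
$b = 18095$
$\sqrt{13757 + b} = \sqrt{13757 + 18095} = \sqrt{31852} = 2 \sqrt{7963}$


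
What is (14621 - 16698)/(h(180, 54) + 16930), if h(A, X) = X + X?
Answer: -2077/17038 ≈ -0.12190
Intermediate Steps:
h(A, X) = 2*X
(14621 - 16698)/(h(180, 54) + 16930) = (14621 - 16698)/(2*54 + 16930) = -2077/(108 + 16930) = -2077/17038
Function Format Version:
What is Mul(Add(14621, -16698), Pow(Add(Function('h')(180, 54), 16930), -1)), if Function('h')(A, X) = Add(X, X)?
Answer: Rational(-2077, 17038) ≈ -0.12190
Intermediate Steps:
Function('h')(A, X) = Mul(2, X)
Mul(Add(14621, -16698), Pow(Add(Function('h')(180, 54), 16930), -1)) = Mul(Add(14621, -16698), Pow(Add(Mul(2, 54), 16930), -1)) = Mul(-2077, Pow(Add(108, 16930), -1)) = Mul(-2077, Pow(17038, -1)) = Mul(-2077, Rational(1, 17038)) = Rational(-2077, 17038)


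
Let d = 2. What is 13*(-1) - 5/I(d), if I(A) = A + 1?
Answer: -44/3 ≈ -14.667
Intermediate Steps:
I(A) = 1 + A
13*(-1) - 5/I(d) = 13*(-1) - 5/(1 + 2) = -13 - 5/3 = -44/3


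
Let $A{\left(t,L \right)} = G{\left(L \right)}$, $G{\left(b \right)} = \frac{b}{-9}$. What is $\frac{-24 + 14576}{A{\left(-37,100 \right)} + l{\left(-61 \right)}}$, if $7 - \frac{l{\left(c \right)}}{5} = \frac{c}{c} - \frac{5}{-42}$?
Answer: $\frac{1833552}{2305} \approx 795.47$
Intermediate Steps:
$G{\left(b \right)} = - \frac{b}{9}$ ($G{\left(b \right)} = b \left(- \frac{1}{9}\right) = - \frac{b}{9}$)
$A{\left(t,L \right)} = - \frac{L}{9}$
$l{\left(c \right)} = \frac{1235}{42}$ ($l{\left(c \right)} = 35 - 5 \left(\frac{c}{c} - \frac{5}{-42}\right) = 35 - 5 \left(1 - - \frac{5}{42}\right) = 35 - 5 \left(1 + \frac{5}{42}\right) = 35 - \frac{235}{42} = \frac{1235}{42}$)
$\frac{-24 + 14576}{A{\left(-37,100 \right)} + l{\left(-61 \right)}} = \frac{-24 + 14576}{\left(- \frac{1}{9}\right) 100 + \frac{1235}{42}} = \frac{14552}{- \frac{100}{9} + \frac{1235}{42}} = \frac{14552}{\frac{2305}{126}} = 14552 \cdot \frac{126}{2305} = \frac{1833552}{2305}$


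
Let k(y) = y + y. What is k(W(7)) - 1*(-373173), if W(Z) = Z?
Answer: 373187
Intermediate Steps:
k(y) = 2*y
k(W(7)) - 1*(-373173) = 2*7 - 1*(-373173) = 14 + 373173 = 373187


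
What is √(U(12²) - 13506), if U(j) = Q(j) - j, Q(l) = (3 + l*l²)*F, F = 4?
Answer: √11930298 ≈ 3454.0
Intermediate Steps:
Q(l) = 12 + 4*l³ (Q(l) = (3 + l*l²)*4 = (3 + l³)*4 = 12 + 4*l³)
U(j) = 12 - j + 4*j³ (U(j) = (12 + 4*j³) - j = 12 - j + 4*j³)
√(U(12²) - 13506) = √((12 - 1*12² + 4*(12²)³) - 13506) = √((12 - 1*144 + 4*144³) - 13506) = √((12 - 144 + 4*2985984) - 13506) = √((12 - 144 + 11943936) - 13506) = √(11943804 - 13506) = √11930298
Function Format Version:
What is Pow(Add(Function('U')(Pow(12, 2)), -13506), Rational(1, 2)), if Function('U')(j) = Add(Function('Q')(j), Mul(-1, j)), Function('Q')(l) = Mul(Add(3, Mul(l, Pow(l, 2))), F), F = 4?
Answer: Pow(11930298, Rational(1, 2)) ≈ 3454.0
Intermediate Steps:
Function('Q')(l) = Add(12, Mul(4, Pow(l, 3))) (Function('Q')(l) = Mul(Add(3, Mul(l, Pow(l, 2))), 4) = Mul(Add(3, Pow(l, 3)), 4) = Add(12, Mul(4, Pow(l, 3))))
Function('U')(j) = Add(12, Mul(-1, j), Mul(4, Pow(j, 3))) (Function('U')(j) = Add(Add(12, Mul(4, Pow(j, 3))), Mul(-1, j)) = Add(12, Mul(-1, j), Mul(4, Pow(j, 3))))
Pow(Add(Function('U')(Pow(12, 2)), -13506), Rational(1, 2)) = Pow(Add(Add(12, Mul(-1, Pow(12, 2)), Mul(4, Pow(Pow(12, 2), 3))), -13506), Rational(1, 2)) = Pow(Add(Add(12, Mul(-1, 144), Mul(4, Pow(144, 3))), -13506), Rational(1, 2)) = Pow(Add(Add(12, -144, Mul(4, 2985984)), -13506), Rational(1, 2)) = Pow(Add(Add(12, -144, 11943936), -13506), Rational(1, 2)) = Pow(Add(11943804, -13506), Rational(1, 2)) = Pow(11930298, Rational(1, 2))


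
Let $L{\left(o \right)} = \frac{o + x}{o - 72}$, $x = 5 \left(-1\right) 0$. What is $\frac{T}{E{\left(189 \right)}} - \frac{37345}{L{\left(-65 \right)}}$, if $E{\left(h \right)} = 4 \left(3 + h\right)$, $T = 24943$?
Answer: $- \frac{785534045}{9984} \approx -78679.0$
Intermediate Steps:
$x = 0$ ($x = \left(-5\right) 0 = 0$)
$L{\left(o \right)} = \frac{o}{-72 + o}$ ($L{\left(o \right)} = \frac{o + 0}{o - 72} = \frac{o}{-72 + o}$)
$E{\left(h \right)} = 12 + 4 h$
$\frac{T}{E{\left(189 \right)}} - \frac{37345}{L{\left(-65 \right)}} = \frac{24943}{12 + 4 \cdot 189} - \frac{37345}{\left(-65\right) \frac{1}{-72 - 65}} = \frac{24943}{12 + 756} - \frac{37345}{\left(-65\right) \frac{1}{-137}} = \frac{24943}{768} - \frac{37345}{\left(-65\right) \left(- \frac{1}{137}\right)} = 24943 \cdot \frac{1}{768} - \frac{37345}{\frac{65}{137}} = \frac{24943}{768} - \frac{1023253}{13} = - \frac{785534045}{9984}$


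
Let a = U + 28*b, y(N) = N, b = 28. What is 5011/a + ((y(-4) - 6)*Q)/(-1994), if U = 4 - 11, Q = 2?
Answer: 5003737/774669 ≈ 6.4592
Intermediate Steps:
U = -7
a = 777 (a = -7 + 28*28 = -7 + 784 = 777)
5011/a + ((y(-4) - 6)*Q)/(-1994) = 5011/777 + ((-4 - 6)*2)/(-1994) = 5011*(1/777) - 10*2*(-1/1994) = 5011/777 - 20*(-1/1994) = 5011/777 + 10/997 = 5003737/774669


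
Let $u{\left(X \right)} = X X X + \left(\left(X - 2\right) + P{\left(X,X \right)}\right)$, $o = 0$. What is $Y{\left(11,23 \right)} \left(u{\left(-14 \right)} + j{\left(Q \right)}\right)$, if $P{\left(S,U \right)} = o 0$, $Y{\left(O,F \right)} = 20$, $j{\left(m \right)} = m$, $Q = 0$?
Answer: $-55200$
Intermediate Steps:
$P{\left(S,U \right)} = 0$ ($P{\left(S,U \right)} = 0 \cdot 0 = 0$)
$u{\left(X \right)} = -2 + X + X^{3}$ ($u{\left(X \right)} = X X X + \left(\left(X - 2\right) + 0\right) = X^{2} X + \left(\left(-2 + X\right) + 0\right) = X^{3} + \left(-2 + X\right) = -2 + X + X^{3}$)
$Y{\left(11,23 \right)} \left(u{\left(-14 \right)} + j{\left(Q \right)}\right) = 20 \left(\left(-2 - 14 + \left(-14\right)^{3}\right) + 0\right) = 20 \left(\left(-2 - 14 - 2744\right) + 0\right) = 20 \left(-2760 + 0\right) = 20 \left(-2760\right) = -55200$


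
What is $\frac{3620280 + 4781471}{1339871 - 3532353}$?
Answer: $- \frac{8401751}{2192482} \approx -3.8321$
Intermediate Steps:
$\frac{3620280 + 4781471}{1339871 - 3532353} = \frac{8401751}{-2192482} = 8401751 \left(- \frac{1}{2192482}\right) = - \frac{8401751}{2192482}$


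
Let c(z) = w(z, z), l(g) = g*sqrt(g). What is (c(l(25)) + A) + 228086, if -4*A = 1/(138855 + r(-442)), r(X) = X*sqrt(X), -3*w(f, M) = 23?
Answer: 53006486431749655/232404742956 - 221*I*sqrt(442)/38734123826 ≈ 2.2808e+5 - 1.1995e-7*I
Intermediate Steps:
w(f, M) = -23/3 (w(f, M) = -1/3*23 = -23/3)
l(g) = g**(3/2)
r(X) = X**(3/2)
c(z) = -23/3
A = -1/(4*(138855 - 442*I*sqrt(442))) (A = -1/(4*(138855 + (-442)**(3/2))) = -1/(4*(138855 - 442*I*sqrt(442))) ≈ -1.7924e-6 - 1.1995e-7*I)
(c(l(25)) + A) + 228086 = (-23/3 + (-138855/77468247652 - 221*I*sqrt(442)/38734123826)) + 228086 = (-1781770112561/232404742956 - 221*I*sqrt(442)/38734123826) + 228086 = 53006486431749655/232404742956 - 221*I*sqrt(442)/38734123826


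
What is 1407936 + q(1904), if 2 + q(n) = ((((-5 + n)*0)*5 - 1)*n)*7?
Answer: 1394606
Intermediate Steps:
q(n) = -2 - 7*n (q(n) = -2 + ((((-5 + n)*0)*5 - 1)*n)*7 = -2 + ((0*5 - 1)*n)*7 = -2 + ((0 - 1)*n)*7 = -2 - n*7 = -2 - 7*n)
1407936 + q(1904) = 1407936 + (-2 - 7*1904) = 1407936 + (-2 - 13328) = 1407936 - 13330 = 1394606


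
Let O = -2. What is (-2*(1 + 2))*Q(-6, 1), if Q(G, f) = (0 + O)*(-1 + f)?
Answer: 0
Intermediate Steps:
Q(G, f) = 2 - 2*f (Q(G, f) = (0 - 2)*(-1 + f) = -2*(-1 + f) = 2 - 2*f)
(-2*(1 + 2))*Q(-6, 1) = (-2*(1 + 2))*(2 - 2*1) = (-2*3)*(2 - 2) = -6*0 = 0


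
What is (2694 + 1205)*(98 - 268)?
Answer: -662830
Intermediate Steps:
(2694 + 1205)*(98 - 268) = 3899*(-170) = -662830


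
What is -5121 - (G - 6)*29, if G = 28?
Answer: -5759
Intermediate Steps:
-5121 - (G - 6)*29 = -5121 - (28 - 6)*29 = -5121 - 22*29 = -5121 - 1*638 = -5121 - 638 = -5759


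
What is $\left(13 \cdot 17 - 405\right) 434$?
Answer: $-79856$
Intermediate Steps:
$\left(13 \cdot 17 - 405\right) 434 = \left(221 - 405\right) 434 = \left(-184\right) 434 = -79856$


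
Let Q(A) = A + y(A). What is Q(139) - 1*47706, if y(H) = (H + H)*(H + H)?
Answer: 29717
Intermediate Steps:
y(H) = 4*H**2 (y(H) = (2*H)*(2*H) = 4*H**2)
Q(A) = A + 4*A**2
Q(139) - 1*47706 = 139*(1 + 4*139) - 1*47706 = 139*(1 + 556) - 47706 = 139*557 - 47706 = 77423 - 47706 = 29717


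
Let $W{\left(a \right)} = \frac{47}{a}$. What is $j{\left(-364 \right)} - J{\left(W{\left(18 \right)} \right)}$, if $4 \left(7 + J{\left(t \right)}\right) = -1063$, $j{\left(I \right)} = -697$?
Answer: $- \frac{1697}{4} \approx -424.25$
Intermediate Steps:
$J{\left(t \right)} = - \frac{1091}{4}$ ($J{\left(t \right)} = -7 + \frac{1}{4} \left(-1063\right) = -7 - \frac{1063}{4} = - \frac{1091}{4}$)
$j{\left(-364 \right)} - J{\left(W{\left(18 \right)} \right)} = -697 - - \frac{1091}{4} = -697 + \frac{1091}{4} = - \frac{1697}{4}$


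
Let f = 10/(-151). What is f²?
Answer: 100/22801 ≈ 0.0043858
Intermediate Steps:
f = -10/151 (f = 10*(-1/151) = -10/151 ≈ -0.066225)
f² = (-10/151)² = 100/22801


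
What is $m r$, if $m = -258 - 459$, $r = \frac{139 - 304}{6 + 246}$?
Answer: $\frac{13145}{28} \approx 469.46$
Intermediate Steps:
$r = - \frac{55}{84}$ ($r = - \frac{165}{252} = \left(-165\right) \frac{1}{252} = - \frac{55}{84} \approx -0.65476$)
$m = -717$
$m r = \left(-717\right) \left(- \frac{55}{84}\right) = \frac{13145}{28}$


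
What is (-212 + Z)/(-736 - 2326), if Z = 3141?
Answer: -2929/3062 ≈ -0.95656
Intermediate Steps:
(-212 + Z)/(-736 - 2326) = (-212 + 3141)/(-736 - 2326) = 2929/(-3062) = 2929*(-1/3062) = -2929/3062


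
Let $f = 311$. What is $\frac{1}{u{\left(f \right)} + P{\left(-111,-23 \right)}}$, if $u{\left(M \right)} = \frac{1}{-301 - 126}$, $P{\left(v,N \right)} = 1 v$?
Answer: $- \frac{427}{47398} \approx -0.0090088$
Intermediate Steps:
$P{\left(v,N \right)} = v$
$u{\left(M \right)} = - \frac{1}{427}$ ($u{\left(M \right)} = \frac{1}{-427} = - \frac{1}{427}$)
$\frac{1}{u{\left(f \right)} + P{\left(-111,-23 \right)}} = \frac{1}{- \frac{1}{427} - 111} = \frac{1}{- \frac{47398}{427}} = - \frac{427}{47398}$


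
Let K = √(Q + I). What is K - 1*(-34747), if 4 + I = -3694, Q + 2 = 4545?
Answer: 34747 + 13*√5 ≈ 34776.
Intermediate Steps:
Q = 4543 (Q = -2 + 4545 = 4543)
I = -3698 (I = -4 - 3694 = -3698)
K = 13*√5 (K = √(4543 - 3698) = √845 = 13*√5 ≈ 29.069)
K - 1*(-34747) = 13*√5 - 1*(-34747) = 13*√5 + 34747 = 34747 + 13*√5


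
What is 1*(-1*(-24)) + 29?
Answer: 53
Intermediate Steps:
1*(-1*(-24)) + 29 = 1*24 + 29 = 24 + 29 = 53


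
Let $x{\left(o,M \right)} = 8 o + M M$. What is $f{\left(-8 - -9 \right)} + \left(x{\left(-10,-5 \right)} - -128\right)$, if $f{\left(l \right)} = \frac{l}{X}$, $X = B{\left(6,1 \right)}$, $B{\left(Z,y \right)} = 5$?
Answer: $\frac{366}{5} \approx 73.2$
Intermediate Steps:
$X = 5$
$x{\left(o,M \right)} = M^{2} + 8 o$ ($x{\left(o,M \right)} = 8 o + M^{2} = M^{2} + 8 o$)
$f{\left(l \right)} = \frac{l}{5}$
$f{\left(-8 - -9 \right)} + \left(x{\left(-10,-5 \right)} - -128\right) = \frac{-8 - -9}{5} + \left(\left(\left(-5\right)^{2} + 8 \left(-10\right)\right) - -128\right) = \frac{-8 + 9}{5} + \left(\left(25 - 80\right) + 128\right) = \frac{1}{5} \cdot 1 + \left(-55 + 128\right) = \frac{1}{5} + 73 = \frac{366}{5}$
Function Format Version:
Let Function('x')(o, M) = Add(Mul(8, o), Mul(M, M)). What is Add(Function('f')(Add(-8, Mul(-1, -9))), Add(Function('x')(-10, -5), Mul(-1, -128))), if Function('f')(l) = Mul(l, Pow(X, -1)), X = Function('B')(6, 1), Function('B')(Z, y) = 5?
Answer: Rational(366, 5) ≈ 73.200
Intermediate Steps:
X = 5
Function('x')(o, M) = Add(Pow(M, 2), Mul(8, o)) (Function('x')(o, M) = Add(Mul(8, o), Pow(M, 2)) = Add(Pow(M, 2), Mul(8, o)))
Function('f')(l) = Mul(Rational(1, 5), l) (Function('f')(l) = Mul(l, Pow(5, -1)) = Mul(l, Rational(1, 5)) = Mul(Rational(1, 5), l))
Add(Function('f')(Add(-8, Mul(-1, -9))), Add(Function('x')(-10, -5), Mul(-1, -128))) = Add(Mul(Rational(1, 5), Add(-8, Mul(-1, -9))), Add(Add(Pow(-5, 2), Mul(8, -10)), Mul(-1, -128))) = Add(Mul(Rational(1, 5), Add(-8, 9)), Add(Add(25, -80), 128)) = Add(Mul(Rational(1, 5), 1), Add(-55, 128)) = Add(Rational(1, 5), 73) = Rational(366, 5)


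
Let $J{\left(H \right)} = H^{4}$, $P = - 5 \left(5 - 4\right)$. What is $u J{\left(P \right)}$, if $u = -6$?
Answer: $-3750$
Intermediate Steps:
$P = -5$ ($P = \left(-5\right) 1 = -5$)
$u J{\left(P \right)} = - 6 \left(-5\right)^{4} = \left(-6\right) 625 = -3750$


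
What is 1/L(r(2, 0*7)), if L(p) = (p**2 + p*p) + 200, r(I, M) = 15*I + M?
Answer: 1/2000 ≈ 0.00050000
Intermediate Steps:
r(I, M) = M + 15*I
L(p) = 200 + 2*p**2 (L(p) = (p**2 + p**2) + 200 = 2*p**2 + 200 = 200 + 2*p**2)
1/L(r(2, 0*7)) = 1/(200 + 2*(0*7 + 15*2)**2) = 1/(200 + 2*(0 + 30)**2) = 1/(200 + 2*30**2) = 1/(200 + 2*900) = 1/(200 + 1800) = 1/2000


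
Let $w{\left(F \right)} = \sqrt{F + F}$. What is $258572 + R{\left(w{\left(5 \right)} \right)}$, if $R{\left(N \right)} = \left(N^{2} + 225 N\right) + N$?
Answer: $258582 + 226 \sqrt{10} \approx 2.593 \cdot 10^{5}$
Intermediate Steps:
$w{\left(F \right)} = \sqrt{2} \sqrt{F}$ ($w{\left(F \right)} = \sqrt{2 F} = \sqrt{2} \sqrt{F}$)
$R{\left(N \right)} = N^{2} + 226 N$
$258572 + R{\left(w{\left(5 \right)} \right)} = 258572 + \sqrt{2} \sqrt{5} \left(226 + \sqrt{2} \sqrt{5}\right) = 258572 + \sqrt{10} \left(226 + \sqrt{10}\right)$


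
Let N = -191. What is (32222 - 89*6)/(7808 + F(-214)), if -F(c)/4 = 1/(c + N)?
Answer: 3208410/790561 ≈ 4.0584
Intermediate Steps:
F(c) = -4/(-191 + c) (F(c) = -4/(c - 191) = -4/(-191 + c))
(32222 - 89*6)/(7808 + F(-214)) = (32222 - 89*6)/(7808 - 4/(-191 - 214)) = (32222 - 534)/(7808 - 4/(-405)) = 31688/(7808 - 4*(-1/405)) = 31688/(7808 + 4/405) = 31688/(3162244/405) = 31688*(405/3162244) = 3208410/790561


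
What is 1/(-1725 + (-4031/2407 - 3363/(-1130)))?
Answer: -93790/161665691 ≈ -0.00058015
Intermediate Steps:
1/(-1725 + (-4031/2407 - 3363/(-1130))) = 1/(-1725 + (-4031*1/2407 - 3363*(-1/1130))) = 1/(-1725 + (-139/83 + 3363/1130)) = 1/(-1725 + 122059/93790) = 1/(-161665691/93790) = -93790/161665691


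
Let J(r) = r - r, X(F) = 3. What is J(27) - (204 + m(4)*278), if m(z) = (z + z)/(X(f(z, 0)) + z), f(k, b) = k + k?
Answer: -3652/7 ≈ -521.71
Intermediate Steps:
f(k, b) = 2*k
J(r) = 0
m(z) = 2*z/(3 + z) (m(z) = (z + z)/(3 + z) = (2*z)/(3 + z) = 2*z/(3 + z))
J(27) - (204 + m(4)*278) = 0 - (204 + (2*4/(3 + 4))*278) = 0 - (204 + (2*4/7)*278) = 0 - (204 + (2*4*(⅐))*278) = 0 - (204 + (8/7)*278) = 0 - (204 + 2224/7) = 0 - 1*3652/7 = 0 - 3652/7 = -3652/7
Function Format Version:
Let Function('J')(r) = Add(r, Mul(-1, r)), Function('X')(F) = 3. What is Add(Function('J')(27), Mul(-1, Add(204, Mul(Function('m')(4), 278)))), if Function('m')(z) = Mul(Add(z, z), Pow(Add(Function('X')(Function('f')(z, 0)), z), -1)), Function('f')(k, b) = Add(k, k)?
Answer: Rational(-3652, 7) ≈ -521.71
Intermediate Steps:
Function('f')(k, b) = Mul(2, k)
Function('J')(r) = 0
Function('m')(z) = Mul(2, z, Pow(Add(3, z), -1)) (Function('m')(z) = Mul(Add(z, z), Pow(Add(3, z), -1)) = Mul(Mul(2, z), Pow(Add(3, z), -1)) = Mul(2, z, Pow(Add(3, z), -1)))
Add(Function('J')(27), Mul(-1, Add(204, Mul(Function('m')(4), 278)))) = Add(0, Mul(-1, Add(204, Mul(Mul(2, 4, Pow(Add(3, 4), -1)), 278)))) = Add(0, Mul(-1, Add(204, Mul(Mul(2, 4, Pow(7, -1)), 278)))) = Add(0, Mul(-1, Add(204, Mul(Mul(2, 4, Rational(1, 7)), 278)))) = Add(0, Mul(-1, Add(204, Mul(Rational(8, 7), 278)))) = Add(0, Mul(-1, Add(204, Rational(2224, 7)))) = Add(0, Mul(-1, Rational(3652, 7))) = Add(0, Rational(-3652, 7)) = Rational(-3652, 7)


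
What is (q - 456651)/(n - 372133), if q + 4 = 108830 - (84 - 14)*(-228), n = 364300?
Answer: 331865/7833 ≈ 42.368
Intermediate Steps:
q = 124786 (q = -4 + (108830 - (84 - 14)*(-228)) = -4 + (108830 - 70*(-228)) = -4 + (108830 - 1*(-15960)) = -4 + (108830 + 15960) = -4 + 124790 = 124786)
(q - 456651)/(n - 372133) = (124786 - 456651)/(364300 - 372133) = -331865/(-7833) = -331865*(-1/7833) = 331865/7833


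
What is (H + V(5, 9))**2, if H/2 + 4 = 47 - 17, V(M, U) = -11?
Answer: 1681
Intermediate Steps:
H = 52 (H = -8 + 2*(47 - 17) = -8 + 2*30 = -8 + 60 = 52)
(H + V(5, 9))**2 = (52 - 11)**2 = 41**2 = 1681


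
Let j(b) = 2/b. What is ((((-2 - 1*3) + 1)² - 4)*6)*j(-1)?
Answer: -144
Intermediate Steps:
((((-2 - 1*3) + 1)² - 4)*6)*j(-1) = ((((-2 - 1*3) + 1)² - 4)*6)*(2/(-1)) = ((((-2 - 3) + 1)² - 4)*6)*(2*(-1)) = (((-5 + 1)² - 4)*6)*(-2) = (((-4)² - 4)*6)*(-2) = ((16 - 4)*6)*(-2) = (12*6)*(-2) = 72*(-2) = -144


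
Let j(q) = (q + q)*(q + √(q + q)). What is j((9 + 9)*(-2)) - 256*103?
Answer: -23776 - 432*I*√2 ≈ -23776.0 - 610.94*I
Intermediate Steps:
j(q) = 2*q*(q + √2*√q) (j(q) = (2*q)*(q + √(2*q)) = (2*q)*(q + √2*√q) = 2*q*(q + √2*√q))
j((9 + 9)*(-2)) - 256*103 = (2*((9 + 9)*(-2))² + 2*√2*((9 + 9)*(-2))^(3/2)) - 256*103 = (2*(18*(-2))² + 2*√2*(18*(-2))^(3/2)) - 26368 = (2*(-36)² + 2*√2*(-36)^(3/2)) - 26368 = (2*1296 + 2*√2*(-216*I)) - 26368 = (2592 - 432*I*√2) - 26368 = -23776 - 432*I*√2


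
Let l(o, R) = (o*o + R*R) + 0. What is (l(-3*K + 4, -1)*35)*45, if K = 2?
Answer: 7875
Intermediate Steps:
l(o, R) = R² + o² (l(o, R) = (o² + R²) + 0 = (R² + o²) + 0 = R² + o²)
(l(-3*K + 4, -1)*35)*45 = (((-1)² + (-3*2 + 4)²)*35)*45 = ((1 + (-6 + 4)²)*35)*45 = ((1 + (-2)²)*35)*45 = ((1 + 4)*35)*45 = (5*35)*45 = 175*45 = 7875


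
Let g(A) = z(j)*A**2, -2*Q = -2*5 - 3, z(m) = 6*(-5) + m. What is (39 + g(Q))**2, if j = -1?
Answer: 25836889/16 ≈ 1.6148e+6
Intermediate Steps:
z(m) = -30 + m
Q = 13/2 (Q = -(-2*5 - 3)/2 = -(-10 - 3)/2 = -1/2*(-13) = 13/2 ≈ 6.5000)
g(A) = -31*A**2 (g(A) = (-30 - 1)*A**2 = -31*A**2)
(39 + g(Q))**2 = (39 - 31*(13/2)**2)**2 = (39 - 31*169/4)**2 = (39 - 5239/4)**2 = (-5083/4)**2 = 25836889/16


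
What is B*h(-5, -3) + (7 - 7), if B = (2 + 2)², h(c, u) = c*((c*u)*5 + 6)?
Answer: -6480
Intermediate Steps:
h(c, u) = c*(6 + 5*c*u) (h(c, u) = c*(5*c*u + 6) = c*(6 + 5*c*u))
B = 16 (B = 4² = 16)
B*h(-5, -3) + (7 - 7) = 16*(-5*(6 + 5*(-5)*(-3))) + (7 - 7) = 16*(-5*(6 + 75)) + 0 = 16*(-5*81) + 0 = 16*(-405) + 0 = -6480 + 0 = -6480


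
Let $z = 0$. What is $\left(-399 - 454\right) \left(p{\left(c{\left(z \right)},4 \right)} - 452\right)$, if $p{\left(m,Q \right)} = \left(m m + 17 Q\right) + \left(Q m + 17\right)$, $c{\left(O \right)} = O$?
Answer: $313051$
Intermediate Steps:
$p{\left(m,Q \right)} = 17 + m^{2} + 17 Q + Q m$ ($p{\left(m,Q \right)} = \left(m^{2} + 17 Q\right) + \left(17 + Q m\right) = 17 + m^{2} + 17 Q + Q m$)
$\left(-399 - 454\right) \left(p{\left(c{\left(z \right)},4 \right)} - 452\right) = \left(-399 - 454\right) \left(\left(17 + 0^{2} + 17 \cdot 4 + 4 \cdot 0\right) - 452\right) = - 853 \left(\left(17 + 0 + 68 + 0\right) - 452\right) = - 853 \left(85 - 452\right) = \left(-853\right) \left(-367\right) = 313051$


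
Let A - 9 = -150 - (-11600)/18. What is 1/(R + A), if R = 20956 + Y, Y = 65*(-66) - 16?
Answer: 9/154381 ≈ 5.8297e-5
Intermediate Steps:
Y = -4306 (Y = -4290 - 16 = -4306)
A = 4531/9 (A = 9 + (-150 - (-11600)/18) = 9 + (-150 - 80*(-145/18)) = 9 + (-150 + 5800/9) = 9 + 4450/9 = 4531/9 ≈ 503.44)
R = 16650 (R = 20956 - 4306 = 16650)
1/(R + A) = 1/(16650 + 4531/9) = 1/(154381/9) = 9/154381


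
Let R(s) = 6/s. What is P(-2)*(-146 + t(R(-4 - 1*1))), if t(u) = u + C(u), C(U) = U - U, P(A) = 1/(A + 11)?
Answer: -736/45 ≈ -16.356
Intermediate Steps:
P(A) = 1/(11 + A)
C(U) = 0
t(u) = u (t(u) = u + 0 = u)
P(-2)*(-146 + t(R(-4 - 1*1))) = (-146 + 6/(-4 - 1*1))/(11 - 2) = (-146 + 6/(-4 - 1))/9 = (-146 + 6/(-5))/9 = (-146 + 6*(-⅕))/9 = (-146 - 6/5)/9 = (⅑)*(-736/5) = -736/45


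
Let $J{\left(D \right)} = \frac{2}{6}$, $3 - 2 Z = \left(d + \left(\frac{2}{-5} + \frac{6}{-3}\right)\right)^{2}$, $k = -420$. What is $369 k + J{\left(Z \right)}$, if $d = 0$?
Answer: $- \frac{464939}{3} \approx -1.5498 \cdot 10^{5}$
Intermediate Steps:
$Z = - \frac{69}{50}$ ($Z = \frac{3}{2} - \frac{\left(0 + \left(\frac{2}{-5} + \frac{6}{-3}\right)\right)^{2}}{2} = \frac{3}{2} - \frac{\left(0 + \left(2 \left(- \frac{1}{5}\right) + 6 \left(- \frac{1}{3}\right)\right)\right)^{2}}{2} = \frac{3}{2} - \frac{\left(0 - \frac{12}{5}\right)^{2}}{2} = \frac{3}{2} - \frac{\left(- \frac{12}{5}\right)^{2}}{2} = \frac{3}{2} - \frac{72}{25} = - \frac{69}{50} \approx -1.38$)
$J{\left(D \right)} = \frac{1}{3}$ ($J{\left(D \right)} = 2 \cdot \frac{1}{6} = \frac{1}{3}$)
$369 k + J{\left(Z \right)} = 369 \left(-420\right) + \frac{1}{3} = -154980 + \frac{1}{3} = - \frac{464939}{3}$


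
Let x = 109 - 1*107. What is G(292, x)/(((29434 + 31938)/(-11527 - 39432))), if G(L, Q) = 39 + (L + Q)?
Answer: -16969347/61372 ≈ -276.50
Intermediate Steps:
x = 2 (x = 109 - 107 = 2)
G(L, Q) = 39 + L + Q
G(292, x)/(((29434 + 31938)/(-11527 - 39432))) = (39 + 292 + 2)/(((29434 + 31938)/(-11527 - 39432))) = 333/((61372/(-50959))) = 333/((61372*(-1/50959))) = 333/(-61372/50959) = 333*(-50959/61372) = -16969347/61372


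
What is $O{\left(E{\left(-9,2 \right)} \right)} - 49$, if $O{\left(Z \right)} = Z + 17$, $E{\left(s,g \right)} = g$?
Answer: $-30$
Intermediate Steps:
$O{\left(Z \right)} = 17 + Z$
$O{\left(E{\left(-9,2 \right)} \right)} - 49 = \left(17 + 2\right) - 49 = 19 + \left(17 - 66\right) = 19 - 49 = -30$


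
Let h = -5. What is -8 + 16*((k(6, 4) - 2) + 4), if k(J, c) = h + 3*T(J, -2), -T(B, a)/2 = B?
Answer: -632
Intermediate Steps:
T(B, a) = -2*B
k(J, c) = -5 - 6*J (k(J, c) = -5 + 3*(-2*J) = -5 - 6*J)
-8 + 16*((k(6, 4) - 2) + 4) = -8 + 16*(((-5 - 6*6) - 2) + 4) = -8 + 16*(((-5 - 36) - 2) + 4) = -8 + 16*((-41 - 2) + 4) = -8 + 16*(-43 + 4) = -8 + 16*(-39) = -8 - 624 = -632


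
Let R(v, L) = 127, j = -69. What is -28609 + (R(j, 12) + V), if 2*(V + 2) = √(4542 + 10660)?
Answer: -28484 + √15202/2 ≈ -28422.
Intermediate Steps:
V = -2 + √15202/2 (V = -2 + √(4542 + 10660)/2 = -2 + √15202/2 ≈ 59.648)
-28609 + (R(j, 12) + V) = -28609 + (127 + (-2 + √15202/2)) = -28609 + (125 + √15202/2) = -28484 + √15202/2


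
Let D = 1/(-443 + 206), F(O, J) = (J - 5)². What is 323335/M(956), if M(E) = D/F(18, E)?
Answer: -69304605868395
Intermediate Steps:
F(O, J) = (-5 + J)²
D = -1/237 (D = 1/(-237) = -1/237 ≈ -0.0042194)
M(E) = -1/(237*(-5 + E)²)
323335/M(956) = 323335/((-1/(237*(-5 + 956)²))) = 323335/((-1/237/951²)) = 323335/((-1/237*1/904401)) = 323335/(-1/214343037) = 323335*(-214343037) = -69304605868395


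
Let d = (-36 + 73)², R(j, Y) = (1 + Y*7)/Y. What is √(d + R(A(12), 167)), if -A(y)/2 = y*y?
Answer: √38375431/167 ≈ 37.095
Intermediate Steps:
A(y) = -2*y² (A(y) = -2*y*y = -2*y²)
R(j, Y) = (1 + 7*Y)/Y
d = 1369 (d = 37² = 1369)
√(d + R(A(12), 167)) = √(1369 + (7 + 1/167)) = √(1369 + 1170/167) = √(229793/167) = √38375431/167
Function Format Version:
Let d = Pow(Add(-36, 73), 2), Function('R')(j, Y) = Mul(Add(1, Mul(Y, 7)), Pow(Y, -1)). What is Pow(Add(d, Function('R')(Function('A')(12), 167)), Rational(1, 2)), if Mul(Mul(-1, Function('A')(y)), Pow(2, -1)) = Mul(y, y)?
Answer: Mul(Rational(1, 167), Pow(38375431, Rational(1, 2))) ≈ 37.095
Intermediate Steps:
Function('A')(y) = Mul(-2, Pow(y, 2)) (Function('A')(y) = Mul(-2, Mul(y, y)) = Mul(-2, Pow(y, 2)))
Function('R')(j, Y) = Mul(Pow(Y, -1), Add(1, Mul(7, Y))) (Function('R')(j, Y) = Mul(Add(1, Mul(7, Y)), Pow(Y, -1)) = Mul(Pow(Y, -1), Add(1, Mul(7, Y))))
d = 1369 (d = Pow(37, 2) = 1369)
Pow(Add(d, Function('R')(Function('A')(12), 167)), Rational(1, 2)) = Pow(Add(1369, Add(7, Pow(167, -1))), Rational(1, 2)) = Pow(Add(1369, Add(7, Rational(1, 167))), Rational(1, 2)) = Pow(Add(1369, Rational(1170, 167)), Rational(1, 2)) = Pow(Rational(229793, 167), Rational(1, 2)) = Mul(Rational(1, 167), Pow(38375431, Rational(1, 2)))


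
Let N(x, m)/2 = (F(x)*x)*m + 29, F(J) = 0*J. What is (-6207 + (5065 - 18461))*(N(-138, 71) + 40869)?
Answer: -802291981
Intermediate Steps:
F(J) = 0
N(x, m) = 58 (N(x, m) = 2*((0*x)*m + 29) = 2*(0*m + 29) = 2*(0 + 29) = 2*29 = 58)
(-6207 + (5065 - 18461))*(N(-138, 71) + 40869) = (-6207 + (5065 - 18461))*(58 + 40869) = (-6207 - 13396)*40927 = -19603*40927 = -802291981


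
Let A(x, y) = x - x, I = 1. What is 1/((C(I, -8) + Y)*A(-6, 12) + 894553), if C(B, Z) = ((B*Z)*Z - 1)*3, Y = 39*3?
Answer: 1/894553 ≈ 1.1179e-6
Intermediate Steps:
A(x, y) = 0
Y = 117
C(B, Z) = -3 + 3*B*Z**2 (C(B, Z) = (B*Z**2 - 1)*3 = (-1 + B*Z**2)*3 = -3 + 3*B*Z**2)
1/((C(I, -8) + Y)*A(-6, 12) + 894553) = 1/(((-3 + 3*1*(-8)**2) + 117)*0 + 894553) = 1/(((-3 + 3*1*64) + 117)*0 + 894553) = 1/(((-3 + 192) + 117)*0 + 894553) = 1/((189 + 117)*0 + 894553) = 1/(306*0 + 894553) = 1/(0 + 894553) = 1/894553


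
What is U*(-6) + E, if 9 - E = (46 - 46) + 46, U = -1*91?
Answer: 509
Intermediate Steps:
U = -91
E = -37 (E = 9 - ((46 - 46) + 46) = 9 - (0 + 46) = 9 - 1*46 = 9 - 46 = -37)
U*(-6) + E = -91*(-6) - 37 = 546 - 37 = 509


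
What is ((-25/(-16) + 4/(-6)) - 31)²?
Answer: 2088025/2304 ≈ 906.26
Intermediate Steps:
((-25/(-16) + 4/(-6)) - 31)² = ((-25*(-1/16) + 4*(-⅙)) - 31)² = ((25/16 - ⅔) - 31)² = (43/48 - 31)² = (-1445/48)² = 2088025/2304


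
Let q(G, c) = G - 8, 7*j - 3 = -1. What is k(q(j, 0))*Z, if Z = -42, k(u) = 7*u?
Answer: 2268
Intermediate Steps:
j = 2/7 (j = 3/7 + (⅐)*(-1) = 3/7 - ⅐ = 2/7 ≈ 0.28571)
q(G, c) = -8 + G
k(q(j, 0))*Z = (7*(-8 + 2/7))*(-42) = (7*(-54/7))*(-42) = -54*(-42) = 2268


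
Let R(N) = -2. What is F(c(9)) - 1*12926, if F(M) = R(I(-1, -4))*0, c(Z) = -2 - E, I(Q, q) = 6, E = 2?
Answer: -12926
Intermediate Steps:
c(Z) = -4 (c(Z) = -2 - 1*2 = -2 - 2 = -4)
F(M) = 0 (F(M) = -2*0 = 0)
F(c(9)) - 1*12926 = 0 - 1*12926 = 0 - 12926 = -12926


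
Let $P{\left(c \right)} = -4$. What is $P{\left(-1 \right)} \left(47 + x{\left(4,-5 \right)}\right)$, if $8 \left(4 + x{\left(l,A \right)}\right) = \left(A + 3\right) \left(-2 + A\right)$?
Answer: $-179$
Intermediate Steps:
$x{\left(l,A \right)} = -4 + \frac{\left(-2 + A\right) \left(3 + A\right)}{8}$ ($x{\left(l,A \right)} = -4 + \frac{\left(A + 3\right) \left(-2 + A\right)}{8} = -4 + \frac{\left(3 + A\right) \left(-2 + A\right)}{8} = -4 + \frac{\left(-2 + A\right) \left(3 + A\right)}{8}$)
$P{\left(-1 \right)} \left(47 + x{\left(4,-5 \right)}\right) = - 4 \left(47 + \left(- \frac{19}{4} + \frac{1}{8} \left(-5\right) + \frac{\left(-5\right)^{2}}{8}\right)\right) = - 4 \left(47 - \frac{9}{4}\right) = \left(-4\right) \frac{179}{4} = -179$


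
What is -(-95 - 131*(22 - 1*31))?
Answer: -1084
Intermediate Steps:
-(-95 - 131*(22 - 1*31)) = -(-95 - 131*(22 - 31)) = -(-95 - 131*(-9)) = -(-95 + 1179) = -1*1084 = -1084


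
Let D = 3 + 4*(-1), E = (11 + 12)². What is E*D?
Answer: -529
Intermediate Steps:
E = 529 (E = 23² = 529)
D = -1 (D = 3 - 4 = -1)
E*D = 529*(-1) = -529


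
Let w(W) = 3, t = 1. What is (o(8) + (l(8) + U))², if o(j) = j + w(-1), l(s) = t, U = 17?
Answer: 841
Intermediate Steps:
l(s) = 1
o(j) = 3 + j (o(j) = j + 3 = 3 + j)
(o(8) + (l(8) + U))² = ((3 + 8) + (1 + 17))² = (11 + 18)² = 29² = 841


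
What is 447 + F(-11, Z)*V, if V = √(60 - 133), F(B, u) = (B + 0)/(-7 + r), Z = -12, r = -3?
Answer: 447 + 11*I*√73/10 ≈ 447.0 + 9.3984*I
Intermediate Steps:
F(B, u) = -B/10 (F(B, u) = (B + 0)/(-7 - 3) = B/(-10) = B*(-⅒) = -B/10)
V = I*√73 (V = √(-73) = I*√73 ≈ 8.544*I)
447 + F(-11, Z)*V = 447 + (-⅒*(-11))*(I*√73) = 447 + 11*(I*√73)/10 = 447 + 11*I*√73/10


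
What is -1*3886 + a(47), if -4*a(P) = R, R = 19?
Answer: -15563/4 ≈ -3890.8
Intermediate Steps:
a(P) = -19/4 (a(P) = -¼*19 = -19/4)
-1*3886 + a(47) = -1*3886 - 19/4 = -3886 - 19/4 = -15563/4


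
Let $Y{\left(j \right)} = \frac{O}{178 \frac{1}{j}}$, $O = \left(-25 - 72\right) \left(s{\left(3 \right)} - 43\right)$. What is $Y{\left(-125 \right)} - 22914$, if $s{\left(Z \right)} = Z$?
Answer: $- \frac{2281846}{89} \approx -25639.0$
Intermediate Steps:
$O = 3880$ ($O = \left(-25 - 72\right) \left(3 - 43\right) = \left(-97\right) \left(-40\right) = 3880$)
$Y{\left(j \right)} = \frac{1940 j}{89}$ ($Y{\left(j \right)} = \frac{3880}{178 \frac{1}{j}} = 3880 \frac{j}{178} = \frac{1940 j}{89}$)
$Y{\left(-125 \right)} - 22914 = \frac{1940}{89} \left(-125\right) - 22914 = - \frac{242500}{89} - 22914 = - \frac{2281846}{89}$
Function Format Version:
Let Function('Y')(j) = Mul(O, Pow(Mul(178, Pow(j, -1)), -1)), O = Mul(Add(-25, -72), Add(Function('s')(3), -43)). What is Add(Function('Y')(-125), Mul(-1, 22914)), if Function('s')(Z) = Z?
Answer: Rational(-2281846, 89) ≈ -25639.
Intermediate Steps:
O = 3880 (O = Mul(Add(-25, -72), Add(3, -43)) = Mul(-97, -40) = 3880)
Function('Y')(j) = Mul(Rational(1940, 89), j) (Function('Y')(j) = Mul(3880, Pow(Mul(178, Pow(j, -1)), -1)) = Mul(3880, Mul(Rational(1, 178), j)) = Mul(Rational(1940, 89), j))
Add(Function('Y')(-125), Mul(-1, 22914)) = Add(Mul(Rational(1940, 89), -125), Mul(-1, 22914)) = Add(Rational(-242500, 89), -22914) = Rational(-2281846, 89)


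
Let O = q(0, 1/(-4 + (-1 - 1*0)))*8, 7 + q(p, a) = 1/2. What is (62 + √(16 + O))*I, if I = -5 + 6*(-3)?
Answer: -1426 - 138*I ≈ -1426.0 - 138.0*I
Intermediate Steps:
q(p, a) = -13/2 (q(p, a) = -7 + 1/2 = -7 + ½ = -13/2)
O = -52 (O = -13/2*8 = -52)
I = -23 (I = -5 - 18 = -23)
(62 + √(16 + O))*I = (62 + √(16 - 52))*(-23) = (62 + √(-36))*(-23) = (62 + 6*I)*(-23) = -1426 - 138*I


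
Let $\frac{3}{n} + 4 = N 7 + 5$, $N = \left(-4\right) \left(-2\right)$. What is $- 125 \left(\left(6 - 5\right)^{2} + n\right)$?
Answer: $- \frac{2500}{19} \approx -131.58$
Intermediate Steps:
$N = 8$
$n = \frac{1}{19}$ ($n = \frac{3}{-4 + \left(8 \cdot 7 + 5\right)} = \frac{3}{-4 + \left(56 + 5\right)} = \frac{3}{-4 + 61} = \frac{3}{57} = 3 \cdot \frac{1}{57} = \frac{1}{19} \approx 0.052632$)
$- 125 \left(\left(6 - 5\right)^{2} + n\right) = - 125 \left(\left(6 - 5\right)^{2} + \frac{1}{19}\right) = - 125 \left(1^{2} + \frac{1}{19}\right) = - 125 \left(1 + \frac{1}{19}\right) = \left(-125\right) \frac{20}{19} = - \frac{2500}{19}$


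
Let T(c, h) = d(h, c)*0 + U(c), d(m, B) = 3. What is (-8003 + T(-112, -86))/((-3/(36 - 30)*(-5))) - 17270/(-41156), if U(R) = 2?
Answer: -329245981/102890 ≈ -3200.0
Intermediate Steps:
T(c, h) = 2 (T(c, h) = 3*0 + 2 = 0 + 2 = 2)
(-8003 + T(-112, -86))/((-3/(36 - 30)*(-5))) - 17270/(-41156) = (-8003 + 2)/((-3/(36 - 30)*(-5))) - 17270/(-41156) = -8001/(-3/6*(-5)) - 17270*(-1/41156) = -8001/(-3*⅙*(-5)) + 8635/20578 = -8001/((-½*(-5))) + 8635/20578 = -8001/5/2 + 8635/20578 = -8001*⅖ + 8635/20578 = -16002/5 + 8635/20578 = -329245981/102890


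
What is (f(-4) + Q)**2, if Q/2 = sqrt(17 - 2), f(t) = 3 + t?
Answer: 61 - 4*sqrt(15) ≈ 45.508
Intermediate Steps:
Q = 2*sqrt(15) (Q = 2*sqrt(17 - 2) = 2*sqrt(15) ≈ 7.7460)
(f(-4) + Q)**2 = ((3 - 4) + 2*sqrt(15))**2 = (-1 + 2*sqrt(15))**2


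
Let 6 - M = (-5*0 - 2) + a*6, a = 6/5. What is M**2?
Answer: 16/25 ≈ 0.64000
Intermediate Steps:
a = 6/5 (a = 6*(1/5) = 6/5 ≈ 1.2000)
M = 4/5 (M = 6 - ((-5*0 - 2) + (6/5)*6) = 6 - ((0 - 2) + 36/5) = 6 - (-2 + 36/5) = 6 - 1*26/5 = 6 - 26/5 = 4/5 ≈ 0.80000)
M**2 = (4/5)**2 = 16/25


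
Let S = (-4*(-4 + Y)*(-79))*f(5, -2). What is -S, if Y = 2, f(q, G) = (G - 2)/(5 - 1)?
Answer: -632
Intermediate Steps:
f(q, G) = -½ + G/4 (f(q, G) = (-2 + G)/4 = (-2 + G)*(¼) = -½ + G/4)
S = 632 (S = (-4*(-4 + 2)*(-79))*(-½ + (¼)*(-2)) = (-4*(-2)*(-79))*(-½ - ½) = (8*(-79))*(-1) = -632*(-1) = 632)
-S = -1*632 = -632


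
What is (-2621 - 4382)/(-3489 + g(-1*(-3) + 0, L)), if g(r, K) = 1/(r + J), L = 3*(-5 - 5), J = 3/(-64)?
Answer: 1323567/659357 ≈ 2.0074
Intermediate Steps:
J = -3/64 (J = 3*(-1/64) = -3/64 ≈ -0.046875)
L = -30 (L = 3*(-10) = -30)
g(r, K) = 1/(-3/64 + r) (g(r, K) = 1/(r - 3/64) = 1/(-3/64 + r))
(-2621 - 4382)/(-3489 + g(-1*(-3) + 0, L)) = (-2621 - 4382)/(-3489 + 64/(-3 + 64*(-1*(-3) + 0))) = -7003/(-3489 + 64/(-3 + 64*(3 + 0))) = -7003/(-3489 + 64/(-3 + 64*3)) = -7003/(-3489 + 64/(-3 + 192)) = -7003/(-3489 + 64/189) = -7003/(-659357/189) = -7003*(-189/659357) = 1323567/659357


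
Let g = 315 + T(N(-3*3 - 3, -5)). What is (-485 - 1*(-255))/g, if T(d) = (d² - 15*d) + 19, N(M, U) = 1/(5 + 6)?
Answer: -121/175 ≈ -0.69143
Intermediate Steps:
N(M, U) = 1/11
T(d) = 19 + d² - 15*d
g = 40250/121 (g = 315 + (19 + (1/11)² - 15*1/11) = 315 + (19 + 1/121 - 15/11) = 315 + 2135/121 = 40250/121 ≈ 332.64)
(-485 - 1*(-255))/g = (-485 - 1*(-255))/(40250/121) = (-485 + 255)*(121/40250) = -230*121/40250 = -121/175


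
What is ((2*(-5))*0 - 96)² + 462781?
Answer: 471997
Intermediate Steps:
((2*(-5))*0 - 96)² + 462781 = (-10*0 - 96)² + 462781 = (0 - 96)² + 462781 = (-96)² + 462781 = 9216 + 462781 = 471997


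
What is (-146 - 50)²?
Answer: 38416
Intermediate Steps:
(-146 - 50)² = (-196)² = 38416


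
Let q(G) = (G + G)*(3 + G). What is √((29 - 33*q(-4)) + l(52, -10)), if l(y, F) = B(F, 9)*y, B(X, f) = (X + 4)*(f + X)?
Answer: √77 ≈ 8.7750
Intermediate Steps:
q(G) = 2*G*(3 + G) (q(G) = (2*G)*(3 + G) = 2*G*(3 + G))
B(X, f) = (4 + X)*(X + f)
l(y, F) = y*(36 + F² + 13*F) (l(y, F) = (F² + 4*F + 4*9 + F*9)*y = (F² + 4*F + 36 + 9*F)*y = (36 + F² + 13*F)*y = y*(36 + F² + 13*F))
√((29 - 33*q(-4)) + l(52, -10)) = √((29 - 66*(-4)*(3 - 4)) + 52*(36 + (-10)² + 13*(-10))) = √((29 - 66*(-4)*(-1)) + 52*(36 + 100 - 130)) = √((29 - 33*8) + 52*6) = √((29 - 264) + 312) = √(-235 + 312) = √77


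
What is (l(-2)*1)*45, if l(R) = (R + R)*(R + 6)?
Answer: -720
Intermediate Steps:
l(R) = 2*R*(6 + R) (l(R) = (2*R)*(6 + R) = 2*R*(6 + R))
(l(-2)*1)*45 = ((2*(-2)*(6 - 2))*1)*45 = ((2*(-2)*4)*1)*45 = -16*1*45 = -16*45 = -720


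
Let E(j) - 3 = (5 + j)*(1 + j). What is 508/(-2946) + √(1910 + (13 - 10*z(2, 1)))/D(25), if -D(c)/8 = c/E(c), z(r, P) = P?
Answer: -254/1473 - 783*√1913/200 ≈ -171.41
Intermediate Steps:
E(j) = 3 + (1 + j)*(5 + j) (E(j) = 3 + (5 + j)*(1 + j) = 3 + (1 + j)*(5 + j))
D(c) = -8*c/(8 + c² + 6*c)
508/(-2946) + √(1910 + (13 - 10*z(2, 1)))/D(25) = 508/(-2946) + √(1910 + (13 - 10*1))/((-8*25/(8 + 25² + 6*25))) = 508*(-1/2946) + √(1910 + (13 - 10))/((-8*25/(8 + 625 + 150))) = -254/1473 + √(1910 + 3)/((-8*25/783)) = -254/1473 + √1913/((-8*25*1/783)) = -254/1473 + √1913/(-200/783) = -254/1473 + √1913*(-783/200) = -254/1473 - 783*√1913/200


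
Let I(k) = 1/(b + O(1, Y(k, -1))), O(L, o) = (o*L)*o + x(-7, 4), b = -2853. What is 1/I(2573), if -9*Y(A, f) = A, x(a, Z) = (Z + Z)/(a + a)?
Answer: 44724328/567 ≈ 78879.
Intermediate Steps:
x(a, Z) = Z/a (x(a, Z) = (2*Z)/((2*a)) = (2*Z)*(1/(2*a)) = Z/a)
Y(A, f) = -A/9
O(L, o) = -4/7 + L*o² (O(L, o) = (o*L)*o + 4/(-7) = (L*o)*o + 4*(-⅐) = L*o² - 4/7 = -4/7 + L*o²)
I(k) = 1/(-19975/7 + k²/81) (I(k) = 1/(-2853 + (-4/7 + 1*(-k/9)²)) = 1/(-2853 + (-4/7 + 1*(k²/81))) = 1/(-2853 + (-4/7 + k²/81)) = 1/(-19975/7 + k²/81))
1/I(2573) = 1/(567/(-1617975 + 7*2573²)) = 1/(567/(-1617975 + 7*6620329)) = 1/(567/(-1617975 + 46342303)) = 1/(567/44724328) = 44724328/567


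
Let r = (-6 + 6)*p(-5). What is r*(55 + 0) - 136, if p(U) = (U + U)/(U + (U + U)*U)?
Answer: -136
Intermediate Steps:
p(U) = 2*U/(U + 2*U**2) (p(U) = (2*U)/(U + (2*U)*U) = (2*U)/(U + 2*U**2) = 2*U/(U + 2*U**2))
r = 0 (r = (-6 + 6)*(2/(1 + 2*(-5))) = 0*(2/(1 - 10)) = 0*(2/(-9)) = 0*(2*(-1/9)) = 0*(-2/9) = 0)
r*(55 + 0) - 136 = 0*(55 + 0) - 136 = 0*55 - 136 = 0 - 136 = -136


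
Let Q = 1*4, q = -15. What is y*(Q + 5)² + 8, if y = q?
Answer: -1207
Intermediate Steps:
y = -15
Q = 4
y*(Q + 5)² + 8 = -15*(4 + 5)² + 8 = -15*9² + 8 = -15*81 + 8 = -1215 + 8 = -1207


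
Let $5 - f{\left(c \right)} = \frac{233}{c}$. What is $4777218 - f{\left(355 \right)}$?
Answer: $\frac{1695910848}{355} \approx 4.7772 \cdot 10^{6}$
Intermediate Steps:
$f{\left(c \right)} = 5 - \frac{233}{c}$
$4777218 - f{\left(355 \right)} = 4777218 - \left(5 - \frac{233}{355}\right) = 4777218 - \frac{1542}{355} = \frac{1695910848}{355}$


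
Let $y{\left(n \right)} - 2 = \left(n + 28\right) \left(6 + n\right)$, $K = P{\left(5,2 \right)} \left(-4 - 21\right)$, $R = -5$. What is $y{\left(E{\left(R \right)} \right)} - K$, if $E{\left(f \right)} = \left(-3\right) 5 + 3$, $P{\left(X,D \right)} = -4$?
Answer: $-194$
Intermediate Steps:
$E{\left(f \right)} = -12$ ($E{\left(f \right)} = -15 + 3 = -12$)
$K = 100$ ($K = - 4 \left(-4 - 21\right) = \left(-4\right) \left(-25\right) = 100$)
$y{\left(n \right)} = 2 + \left(6 + n\right) \left(28 + n\right)$ ($y{\left(n \right)} = 2 + \left(n + 28\right) \left(6 + n\right) = 2 + \left(28 + n\right) \left(6 + n\right) = 2 + \left(6 + n\right) \left(28 + n\right)$)
$y{\left(E{\left(R \right)} \right)} - K = \left(170 + \left(-12\right)^{2} + 34 \left(-12\right)\right) - 100 = \left(170 + 144 - 408\right) - 100 = -94 - 100 = -194$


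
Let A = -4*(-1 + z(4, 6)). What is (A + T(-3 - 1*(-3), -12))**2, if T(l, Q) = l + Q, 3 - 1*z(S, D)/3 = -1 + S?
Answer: 64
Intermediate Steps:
z(S, D) = 12 - 3*S (z(S, D) = 9 - 3*(-1 + S) = 9 + (3 - 3*S) = 12 - 3*S)
T(l, Q) = Q + l
A = 4 (A = -4*(-1 + (12 - 3*4)) = -4*(-1 + (12 - 12)) = -4*(-1 + 0) = -4*(-1) = 4)
(A + T(-3 - 1*(-3), -12))**2 = (4 + (-12 + (-3 - 1*(-3))))**2 = (4 + (-12 + (-3 + 3)))**2 = (4 + (-12 + 0))**2 = (4 - 12)**2 = (-8)**2 = 64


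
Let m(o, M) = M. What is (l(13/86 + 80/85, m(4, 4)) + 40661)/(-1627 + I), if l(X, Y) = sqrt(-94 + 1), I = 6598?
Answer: 40661/4971 + I*sqrt(93)/4971 ≈ 8.1796 + 0.00194*I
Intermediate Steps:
l(X, Y) = I*sqrt(93) (l(X, Y) = sqrt(-93) = I*sqrt(93))
(l(13/86 + 80/85, m(4, 4)) + 40661)/(-1627 + I) = (I*sqrt(93) + 40661)/(-1627 + 6598) = (40661 + I*sqrt(93))/4971 = (40661 + I*sqrt(93))*(1/4971) = 40661/4971 + I*sqrt(93)/4971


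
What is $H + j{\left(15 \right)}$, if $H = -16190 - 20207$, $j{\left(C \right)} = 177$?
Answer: $-36220$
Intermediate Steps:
$H = -36397$
$H + j{\left(15 \right)} = -36397 + 177 = -36220$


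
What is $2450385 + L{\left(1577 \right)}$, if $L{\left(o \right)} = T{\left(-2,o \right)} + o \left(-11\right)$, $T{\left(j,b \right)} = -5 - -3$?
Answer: $2433036$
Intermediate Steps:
$T{\left(j,b \right)} = -2$ ($T{\left(j,b \right)} = -5 + 3 = -2$)
$L{\left(o \right)} = -2 - 11 o$ ($L{\left(o \right)} = -2 + o \left(-11\right) = -2 - 11 o$)
$2450385 + L{\left(1577 \right)} = 2450385 - 17349 = 2433036$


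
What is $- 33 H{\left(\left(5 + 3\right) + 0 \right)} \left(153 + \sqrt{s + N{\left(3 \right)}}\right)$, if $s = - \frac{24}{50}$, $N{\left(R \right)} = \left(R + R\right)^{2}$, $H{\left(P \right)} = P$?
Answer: $-40392 - \frac{528 \sqrt{222}}{5} \approx -41965.0$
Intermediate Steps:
$N{\left(R \right)} = 4 R^{2}$ ($N{\left(R \right)} = \left(2 R\right)^{2} = 4 R^{2}$)
$s = - \frac{12}{25}$ ($s = \left(-24\right) \frac{1}{50} = - \frac{12}{25} \approx -0.48$)
$- 33 H{\left(\left(5 + 3\right) + 0 \right)} \left(153 + \sqrt{s + N{\left(3 \right)}}\right) = - 33 \left(\left(5 + 3\right) + 0\right) \left(153 + \sqrt{- \frac{12}{25} + 4 \cdot 3^{2}}\right) = - 33 \left(8 + 0\right) \left(153 + \sqrt{- \frac{12}{25} + 4 \cdot 9}\right) = \left(-33\right) 8 \left(153 + \sqrt{- \frac{12}{25} + 36}\right) = - 264 \left(153 + \sqrt{\frac{888}{25}}\right) = - 264 \left(153 + \frac{2 \sqrt{222}}{5}\right) = -40392 - \frac{528 \sqrt{222}}{5}$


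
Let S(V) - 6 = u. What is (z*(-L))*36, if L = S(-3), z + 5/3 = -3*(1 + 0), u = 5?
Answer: 1848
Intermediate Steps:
z = -14/3 (z = -5/3 - 3*(1 + 0) = -5/3 - 3*1 = -5/3 - 3 = -14/3 ≈ -4.6667)
S(V) = 11 (S(V) = 6 + 5 = 11)
L = 11
(z*(-L))*36 = -(-14)*11/3*36 = -14/3*(-11)*36 = (154/3)*36 = 1848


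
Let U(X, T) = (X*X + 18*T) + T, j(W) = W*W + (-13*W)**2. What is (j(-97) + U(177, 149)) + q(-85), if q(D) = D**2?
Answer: 1640915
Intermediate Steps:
j(W) = 170*W**2 (j(W) = W**2 + 169*W**2 = 170*W**2)
U(X, T) = X**2 + 19*T (U(X, T) = (X**2 + 18*T) + T = X**2 + 19*T)
(j(-97) + U(177, 149)) + q(-85) = (170*(-97)**2 + (177**2 + 19*149)) + (-85)**2 = (170*9409 + (31329 + 2831)) + 7225 = (1599530 + 34160) + 7225 = 1633690 + 7225 = 1640915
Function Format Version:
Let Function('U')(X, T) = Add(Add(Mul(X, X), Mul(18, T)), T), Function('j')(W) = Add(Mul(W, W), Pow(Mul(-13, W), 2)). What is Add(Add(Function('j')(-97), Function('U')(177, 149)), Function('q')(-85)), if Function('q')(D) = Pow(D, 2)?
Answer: 1640915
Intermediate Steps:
Function('j')(W) = Mul(170, Pow(W, 2)) (Function('j')(W) = Add(Pow(W, 2), Mul(169, Pow(W, 2))) = Mul(170, Pow(W, 2)))
Function('U')(X, T) = Add(Pow(X, 2), Mul(19, T)) (Function('U')(X, T) = Add(Add(Pow(X, 2), Mul(18, T)), T) = Add(Pow(X, 2), Mul(19, T)))
Add(Add(Function('j')(-97), Function('U')(177, 149)), Function('q')(-85)) = Add(Add(Mul(170, Pow(-97, 2)), Add(Pow(177, 2), Mul(19, 149))), Pow(-85, 2)) = Add(Add(Mul(170, 9409), Add(31329, 2831)), 7225) = Add(Add(1599530, 34160), 7225) = Add(1633690, 7225) = 1640915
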